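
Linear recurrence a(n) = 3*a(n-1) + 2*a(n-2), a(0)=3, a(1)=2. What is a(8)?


Build bottom-up:
...a(6)=1824, a(7)=6496, a(8)=3*6496+2*1824=23136


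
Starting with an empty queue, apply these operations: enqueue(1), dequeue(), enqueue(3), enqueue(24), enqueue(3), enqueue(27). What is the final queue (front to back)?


enqueue(1) -> [1]
dequeue() returns 1 -> []
enqueue(3) -> [3]
enqueue(24) -> [3, 24]
enqueue(3) -> [3, 24, 3]
enqueue(27) -> [3, 24, 3, 27]
Final queue (front to back): [3, 24, 3, 27]


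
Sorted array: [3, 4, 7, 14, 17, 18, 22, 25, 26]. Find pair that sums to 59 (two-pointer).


Two pointers: lo=0, hi=8
No pair sums to 59


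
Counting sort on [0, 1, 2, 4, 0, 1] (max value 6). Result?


Count array: [2, 2, 1, 0, 1, 0, 0]
Reconstruct: [0, 0, 1, 1, 2, 4]


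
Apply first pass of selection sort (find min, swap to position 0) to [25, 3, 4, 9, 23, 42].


After one pass: [3, 25, 4, 9, 23, 42]


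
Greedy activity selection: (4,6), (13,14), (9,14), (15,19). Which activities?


Greedy: pick earliest-ending, then skip overlaps.
Selected (3 activities): [(4, 6), (13, 14), (15, 19)]


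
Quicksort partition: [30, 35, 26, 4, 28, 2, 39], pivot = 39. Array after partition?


Elements <= 39 go left of pivot.
Result: [30, 35, 26, 4, 28, 2, 39], pivot at index 6


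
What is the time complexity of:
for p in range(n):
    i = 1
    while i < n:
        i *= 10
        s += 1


Per nesting level: O(n) * O(log n) = O(n log n)
Complexity: O(n log n)


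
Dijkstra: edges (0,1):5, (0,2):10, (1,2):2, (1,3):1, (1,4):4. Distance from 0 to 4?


Dijkstra from 0:
Distances: {0: 0, 1: 5, 2: 7, 3: 6, 4: 9}
Shortest distance to 4 = 9, path = [0, 1, 4]


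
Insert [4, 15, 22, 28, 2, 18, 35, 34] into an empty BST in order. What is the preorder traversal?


Root = 4; build tree by BST insertion.
Preorder traversal: [4, 2, 15, 22, 18, 28, 35, 34]


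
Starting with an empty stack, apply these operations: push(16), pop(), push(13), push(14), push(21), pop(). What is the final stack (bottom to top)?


push(16) -> [16]
pop() returns 16 -> []
push(13) -> [13]
push(14) -> [13, 14]
push(21) -> [13, 14, 21]
pop() returns 21 -> [13, 14]
Final stack (bottom to top): [13, 14]


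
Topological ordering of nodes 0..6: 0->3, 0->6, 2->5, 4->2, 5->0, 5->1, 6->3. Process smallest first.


Kahn's algorithm, process smallest node first
Order: [4, 2, 5, 0, 1, 6, 3]


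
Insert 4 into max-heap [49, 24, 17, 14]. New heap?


Append 4: [49, 24, 17, 14, 4]
Bubble up: no swaps needed
Result: [49, 24, 17, 14, 4]


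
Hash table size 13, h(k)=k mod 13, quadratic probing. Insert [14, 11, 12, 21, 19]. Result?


Insertions: 14->slot 1; 11->slot 11; 12->slot 12; 21->slot 8; 19->slot 6
Table: [None, 14, None, None, None, None, 19, None, 21, None, None, 11, 12]


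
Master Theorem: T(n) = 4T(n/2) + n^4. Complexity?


a=4, b=2, c=4. log_2(4)=2 < c=4. Case 3: O(n^c) = O(n^4)
Complexity: O(n^4)


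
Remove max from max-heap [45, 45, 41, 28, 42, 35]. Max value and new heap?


Max = 45
Replace root with last, heapify down
Resulting heap: [45, 42, 41, 28, 35]


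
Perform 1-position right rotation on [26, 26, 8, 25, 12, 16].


Right rotate by 1: [16, 26, 26, 8, 25, 12]


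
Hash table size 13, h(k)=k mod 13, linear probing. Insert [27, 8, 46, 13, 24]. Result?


Insertions: 27->slot 1; 8->slot 8; 46->slot 7; 13->slot 0; 24->slot 11
Table: [13, 27, None, None, None, None, None, 46, 8, None, None, 24, None]


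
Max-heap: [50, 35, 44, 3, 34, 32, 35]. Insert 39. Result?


Append 39: [50, 35, 44, 3, 34, 32, 35, 39]
Bubble up: swap idx 7(39) with idx 3(3); swap idx 3(39) with idx 1(35)
Result: [50, 39, 44, 35, 34, 32, 35, 3]


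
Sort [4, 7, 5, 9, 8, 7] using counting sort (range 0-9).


Count array: [0, 0, 0, 0, 1, 1, 0, 2, 1, 1]
Reconstruct: [4, 5, 7, 7, 8, 9]


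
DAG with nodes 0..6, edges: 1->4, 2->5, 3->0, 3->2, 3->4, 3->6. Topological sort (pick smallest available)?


Kahn's algorithm, process smallest node first
Order: [1, 3, 0, 2, 4, 5, 6]


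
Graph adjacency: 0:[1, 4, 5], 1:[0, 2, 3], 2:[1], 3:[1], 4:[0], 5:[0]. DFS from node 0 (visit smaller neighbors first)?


DFS stack-based: start with [0]
Visit order: [0, 1, 2, 3, 4, 5]


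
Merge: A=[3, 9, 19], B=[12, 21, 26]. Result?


Compare heads, take smaller each step.
Merged: [3, 9, 12, 19, 21, 26]


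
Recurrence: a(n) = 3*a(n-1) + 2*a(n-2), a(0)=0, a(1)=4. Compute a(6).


Build bottom-up:
...a(4)=156, a(5)=556, a(6)=3*556+2*156=1980


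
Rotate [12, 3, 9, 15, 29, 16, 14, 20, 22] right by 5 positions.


Right rotate by 5: [29, 16, 14, 20, 22, 12, 3, 9, 15]


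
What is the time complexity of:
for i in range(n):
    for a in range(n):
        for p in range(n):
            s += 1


Per nesting level: O(n) * O(n) * O(n) = O(n^3)
Complexity: O(n^3)


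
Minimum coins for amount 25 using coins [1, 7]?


dp[0]=0; dp[i]=1+min(dp[i-c] for c in coins)
...dp[20]=8, dp[21]=3, dp[22]=4, dp[23]=5, dp[24]=6, dp[25]=7
Minimum coins for 25 = 7


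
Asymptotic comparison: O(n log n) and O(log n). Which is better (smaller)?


logarithmic grows slower than linearithmic
O(log n) is asymptotically smaller; O(n log n) grows faster


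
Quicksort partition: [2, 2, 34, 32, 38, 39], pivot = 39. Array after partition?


Elements <= 39 go left of pivot.
Result: [2, 2, 34, 32, 38, 39], pivot at index 5


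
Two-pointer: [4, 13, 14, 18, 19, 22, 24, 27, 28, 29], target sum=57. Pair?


Two pointers: lo=0, hi=9
Found pair: (28, 29) summing to 57


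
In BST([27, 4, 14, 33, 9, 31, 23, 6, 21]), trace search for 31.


BST root = 27
Search for 31: compare at each node
Path: [27, 33, 31]


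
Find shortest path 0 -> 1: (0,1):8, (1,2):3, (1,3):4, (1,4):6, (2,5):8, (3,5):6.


Dijkstra from 0:
Distances: {0: 0, 1: 8, 2: 11, 3: 12, 4: 14, 5: 18}
Shortest distance to 1 = 8, path = [0, 1]


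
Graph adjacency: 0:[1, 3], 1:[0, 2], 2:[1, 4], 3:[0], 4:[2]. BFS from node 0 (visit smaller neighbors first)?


BFS queue: start with [0]
Visit order: [0, 1, 3, 2, 4]


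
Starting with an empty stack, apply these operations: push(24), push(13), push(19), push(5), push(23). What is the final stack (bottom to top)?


push(24) -> [24]
push(13) -> [24, 13]
push(19) -> [24, 13, 19]
push(5) -> [24, 13, 19, 5]
push(23) -> [24, 13, 19, 5, 23]
Final stack (bottom to top): [24, 13, 19, 5, 23]


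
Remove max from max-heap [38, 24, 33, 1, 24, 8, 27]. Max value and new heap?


Max = 38
Replace root with last, heapify down
Resulting heap: [33, 24, 27, 1, 24, 8]


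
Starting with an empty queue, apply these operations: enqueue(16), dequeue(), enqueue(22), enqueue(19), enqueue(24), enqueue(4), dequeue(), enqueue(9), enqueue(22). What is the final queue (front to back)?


enqueue(16) -> [16]
dequeue() returns 16 -> []
enqueue(22) -> [22]
enqueue(19) -> [22, 19]
enqueue(24) -> [22, 19, 24]
enqueue(4) -> [22, 19, 24, 4]
dequeue() returns 22 -> [19, 24, 4]
enqueue(9) -> [19, 24, 4, 9]
enqueue(22) -> [19, 24, 4, 9, 22]
Final queue (front to back): [19, 24, 4, 9, 22]


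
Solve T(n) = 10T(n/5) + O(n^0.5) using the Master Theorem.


a=10, b=5, c=0.5. log_5(10)=1.431 > c=0.5. Case 1: O(n^log_b(a)) = O(n^1.431)
Complexity: O(n^1.431)


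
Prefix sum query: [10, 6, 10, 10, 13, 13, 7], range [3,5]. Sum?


Prefix sums: [0, 10, 16, 26, 36, 49, 62, 69]
Sum[3..5] = prefix[6] - prefix[3] = 62 - 26 = 36


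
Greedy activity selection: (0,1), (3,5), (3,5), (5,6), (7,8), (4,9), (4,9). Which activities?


Greedy: pick earliest-ending, then skip overlaps.
Selected (4 activities): [(0, 1), (3, 5), (5, 6), (7, 8)]


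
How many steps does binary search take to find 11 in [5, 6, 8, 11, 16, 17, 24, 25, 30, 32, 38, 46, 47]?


Search for 11:
[0,12] mid=6 arr[6]=24
[0,5] mid=2 arr[2]=8
[3,5] mid=4 arr[4]=16
[3,3] mid=3 arr[3]=11
Total: 4 comparisons


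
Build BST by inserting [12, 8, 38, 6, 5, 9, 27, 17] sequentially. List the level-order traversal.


Root = 12; build tree by BST insertion.
Level-Order traversal: [12, 8, 38, 6, 9, 27, 5, 17]


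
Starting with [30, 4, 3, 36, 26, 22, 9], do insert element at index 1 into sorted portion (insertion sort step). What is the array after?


After one pass: [4, 30, 3, 36, 26, 22, 9]


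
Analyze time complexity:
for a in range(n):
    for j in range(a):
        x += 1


Per nesting level: O(n) * O(n) [triangular over a] = O(n^2)
Complexity: O(n^2)


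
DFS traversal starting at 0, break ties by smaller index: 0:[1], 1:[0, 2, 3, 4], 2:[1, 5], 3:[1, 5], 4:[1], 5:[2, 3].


DFS stack-based: start with [0]
Visit order: [0, 1, 2, 5, 3, 4]


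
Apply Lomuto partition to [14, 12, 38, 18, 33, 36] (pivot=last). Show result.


Elements <= 36 go left of pivot.
Result: [14, 12, 18, 33, 36, 38], pivot at index 4


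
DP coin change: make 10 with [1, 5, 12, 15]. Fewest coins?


dp[0]=0; dp[i]=1+min(dp[i-c] for c in coins)
...dp[5]=1, dp[6]=2, dp[7]=3, dp[8]=4, dp[9]=5, dp[10]=2
Minimum coins for 10 = 2


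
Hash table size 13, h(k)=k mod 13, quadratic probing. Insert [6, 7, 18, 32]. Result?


Insertions: 6->slot 6; 7->slot 7; 18->slot 5; 32->slot 10
Table: [None, None, None, None, None, 18, 6, 7, None, None, 32, None, None]


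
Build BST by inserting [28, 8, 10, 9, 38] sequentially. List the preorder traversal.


Root = 28; build tree by BST insertion.
Preorder traversal: [28, 8, 10, 9, 38]


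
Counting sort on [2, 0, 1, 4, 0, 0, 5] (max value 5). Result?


Count array: [3, 1, 1, 0, 1, 1]
Reconstruct: [0, 0, 0, 1, 2, 4, 5]


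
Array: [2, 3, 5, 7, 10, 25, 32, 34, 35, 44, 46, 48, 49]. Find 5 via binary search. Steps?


Search for 5:
[0,12] mid=6 arr[6]=32
[0,5] mid=2 arr[2]=5
Total: 2 comparisons


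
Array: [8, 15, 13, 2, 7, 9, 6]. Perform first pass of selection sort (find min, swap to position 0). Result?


After one pass: [2, 15, 13, 8, 7, 9, 6]


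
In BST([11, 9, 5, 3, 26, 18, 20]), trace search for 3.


BST root = 11
Search for 3: compare at each node
Path: [11, 9, 5, 3]


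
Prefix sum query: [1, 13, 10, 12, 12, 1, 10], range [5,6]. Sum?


Prefix sums: [0, 1, 14, 24, 36, 48, 49, 59]
Sum[5..6] = prefix[7] - prefix[5] = 59 - 48 = 11


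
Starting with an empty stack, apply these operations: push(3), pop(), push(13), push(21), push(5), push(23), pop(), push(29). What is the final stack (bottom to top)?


push(3) -> [3]
pop() returns 3 -> []
push(13) -> [13]
push(21) -> [13, 21]
push(5) -> [13, 21, 5]
push(23) -> [13, 21, 5, 23]
pop() returns 23 -> [13, 21, 5]
push(29) -> [13, 21, 5, 29]
Final stack (bottom to top): [13, 21, 5, 29]


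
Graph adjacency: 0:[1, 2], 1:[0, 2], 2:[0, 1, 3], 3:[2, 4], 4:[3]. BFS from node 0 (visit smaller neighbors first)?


BFS queue: start with [0]
Visit order: [0, 1, 2, 3, 4]


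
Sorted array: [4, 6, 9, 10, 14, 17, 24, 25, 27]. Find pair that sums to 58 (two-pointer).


Two pointers: lo=0, hi=8
No pair sums to 58


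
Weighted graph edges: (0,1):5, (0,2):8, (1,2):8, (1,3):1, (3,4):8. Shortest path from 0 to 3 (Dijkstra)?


Dijkstra from 0:
Distances: {0: 0, 1: 5, 2: 8, 3: 6, 4: 14}
Shortest distance to 3 = 6, path = [0, 1, 3]


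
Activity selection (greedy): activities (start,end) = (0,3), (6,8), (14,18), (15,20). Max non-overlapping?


Greedy: pick earliest-ending, then skip overlaps.
Selected (3 activities): [(0, 3), (6, 8), (14, 18)]


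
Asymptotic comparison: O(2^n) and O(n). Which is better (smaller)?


linear grows slower than exponential
O(n) is asymptotically smaller; O(2^n) grows faster


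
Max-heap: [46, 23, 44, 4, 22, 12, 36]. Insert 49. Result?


Append 49: [46, 23, 44, 4, 22, 12, 36, 49]
Bubble up: swap idx 7(49) with idx 3(4); swap idx 3(49) with idx 1(23); swap idx 1(49) with idx 0(46)
Result: [49, 46, 44, 23, 22, 12, 36, 4]


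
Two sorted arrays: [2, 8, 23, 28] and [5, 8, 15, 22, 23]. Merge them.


Compare heads, take smaller each step.
Merged: [2, 5, 8, 8, 15, 22, 23, 23, 28]


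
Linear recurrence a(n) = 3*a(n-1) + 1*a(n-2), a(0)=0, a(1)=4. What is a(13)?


Build bottom-up:
...a(11)=565924, a(12)=1869120, a(13)=3*1869120+1*565924=6173284


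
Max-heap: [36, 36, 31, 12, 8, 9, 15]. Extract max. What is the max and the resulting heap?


Max = 36
Replace root with last, heapify down
Resulting heap: [36, 15, 31, 12, 8, 9]


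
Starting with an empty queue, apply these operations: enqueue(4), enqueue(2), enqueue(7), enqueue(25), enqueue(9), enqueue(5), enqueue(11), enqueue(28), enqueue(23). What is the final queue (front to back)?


enqueue(4) -> [4]
enqueue(2) -> [4, 2]
enqueue(7) -> [4, 2, 7]
enqueue(25) -> [4, 2, 7, 25]
enqueue(9) -> [4, 2, 7, 25, 9]
enqueue(5) -> [4, 2, 7, 25, 9, 5]
enqueue(11) -> [4, 2, 7, 25, 9, 5, 11]
enqueue(28) -> [4, 2, 7, 25, 9, 5, 11, 28]
enqueue(23) -> [4, 2, 7, 25, 9, 5, 11, 28, 23]
Final queue (front to back): [4, 2, 7, 25, 9, 5, 11, 28, 23]


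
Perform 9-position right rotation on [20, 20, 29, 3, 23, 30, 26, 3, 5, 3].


Right rotate by 9: [20, 29, 3, 23, 30, 26, 3, 5, 3, 20]


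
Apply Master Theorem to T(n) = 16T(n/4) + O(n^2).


a=16, b=4, c=2. log_4(16)=2 = c=2. Case 2: O(n^c log n) = O(n^2 log n)
Complexity: O(n^2 log n)


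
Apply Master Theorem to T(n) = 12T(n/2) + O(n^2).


a=12, b=2, c=2. log_2(12)=3.585 > c=2. Case 1: O(n^log_b(a)) = O(n^3.585)
Complexity: O(n^3.585)


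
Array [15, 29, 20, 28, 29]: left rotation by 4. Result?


Left rotate by 4: [29, 15, 29, 20, 28]


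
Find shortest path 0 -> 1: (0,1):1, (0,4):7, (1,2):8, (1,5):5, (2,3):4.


Dijkstra from 0:
Distances: {0: 0, 1: 1, 2: 9, 3: 13, 4: 7, 5: 6}
Shortest distance to 1 = 1, path = [0, 1]


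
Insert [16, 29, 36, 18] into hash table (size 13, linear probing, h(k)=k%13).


Insertions: 16->slot 3; 29->slot 4; 36->slot 10; 18->slot 5
Table: [None, None, None, 16, 29, 18, None, None, None, None, 36, None, None]


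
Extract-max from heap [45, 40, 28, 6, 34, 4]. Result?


Max = 45
Replace root with last, heapify down
Resulting heap: [40, 34, 28, 6, 4]


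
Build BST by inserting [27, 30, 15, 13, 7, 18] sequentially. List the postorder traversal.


Root = 27; build tree by BST insertion.
Postorder traversal: [7, 13, 18, 15, 30, 27]


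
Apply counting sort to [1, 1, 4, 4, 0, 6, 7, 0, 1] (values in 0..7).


Count array: [2, 3, 0, 0, 2, 0, 1, 1]
Reconstruct: [0, 0, 1, 1, 1, 4, 4, 6, 7]


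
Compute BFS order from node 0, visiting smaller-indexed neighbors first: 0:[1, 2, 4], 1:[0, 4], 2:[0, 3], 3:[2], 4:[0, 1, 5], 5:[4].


BFS queue: start with [0]
Visit order: [0, 1, 2, 4, 3, 5]


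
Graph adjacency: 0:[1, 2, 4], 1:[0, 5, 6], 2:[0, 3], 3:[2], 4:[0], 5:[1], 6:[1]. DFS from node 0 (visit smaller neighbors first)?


DFS stack-based: start with [0]
Visit order: [0, 1, 5, 6, 2, 3, 4]


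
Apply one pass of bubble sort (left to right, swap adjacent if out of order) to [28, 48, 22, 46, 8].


After one pass: [28, 22, 46, 8, 48]


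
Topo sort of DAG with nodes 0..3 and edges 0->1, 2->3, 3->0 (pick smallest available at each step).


Kahn's algorithm, process smallest node first
Order: [2, 3, 0, 1]


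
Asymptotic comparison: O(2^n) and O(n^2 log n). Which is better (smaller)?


n^2 log n grows slower than exponential
O(n^2 log n) is asymptotically smaller; O(2^n) grows faster


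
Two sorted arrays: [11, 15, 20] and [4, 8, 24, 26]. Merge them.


Compare heads, take smaller each step.
Merged: [4, 8, 11, 15, 20, 24, 26]


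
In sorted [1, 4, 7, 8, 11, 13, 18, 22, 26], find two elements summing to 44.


Two pointers: lo=0, hi=8
Found pair: (18, 26) summing to 44


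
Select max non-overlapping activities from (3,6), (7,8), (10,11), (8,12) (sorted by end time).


Greedy: pick earliest-ending, then skip overlaps.
Selected (3 activities): [(3, 6), (7, 8), (10, 11)]


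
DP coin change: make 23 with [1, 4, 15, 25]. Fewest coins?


dp[0]=0; dp[i]=1+min(dp[i-c] for c in coins)
...dp[18]=4, dp[19]=2, dp[20]=3, dp[21]=4, dp[22]=5, dp[23]=3
Minimum coins for 23 = 3


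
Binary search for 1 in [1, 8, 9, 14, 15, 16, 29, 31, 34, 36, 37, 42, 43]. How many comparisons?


Search for 1:
[0,12] mid=6 arr[6]=29
[0,5] mid=2 arr[2]=9
[0,1] mid=0 arr[0]=1
Total: 3 comparisons


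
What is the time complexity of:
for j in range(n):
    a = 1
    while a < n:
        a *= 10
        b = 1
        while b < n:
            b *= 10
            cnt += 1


Per nesting level: O(n) * O(log n) * O(log n) = O(n (log n)^2)
Complexity: O(n (log n)^2)


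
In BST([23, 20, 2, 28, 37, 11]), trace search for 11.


BST root = 23
Search for 11: compare at each node
Path: [23, 20, 2, 11]


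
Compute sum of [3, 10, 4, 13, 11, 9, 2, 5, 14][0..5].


Prefix sums: [0, 3, 13, 17, 30, 41, 50, 52, 57, 71]
Sum[0..5] = prefix[6] - prefix[0] = 50 - 0 = 50


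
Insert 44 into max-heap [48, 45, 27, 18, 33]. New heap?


Append 44: [48, 45, 27, 18, 33, 44]
Bubble up: swap idx 5(44) with idx 2(27)
Result: [48, 45, 44, 18, 33, 27]


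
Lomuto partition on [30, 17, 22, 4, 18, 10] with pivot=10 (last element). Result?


Elements <= 10 go left of pivot.
Result: [4, 10, 22, 30, 18, 17], pivot at index 1


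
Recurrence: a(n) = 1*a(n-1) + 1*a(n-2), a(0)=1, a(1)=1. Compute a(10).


Build bottom-up:
...a(8)=34, a(9)=55, a(10)=1*55+1*34=89


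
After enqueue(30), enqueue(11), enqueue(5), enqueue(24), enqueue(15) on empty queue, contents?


enqueue(30) -> [30]
enqueue(11) -> [30, 11]
enqueue(5) -> [30, 11, 5]
enqueue(24) -> [30, 11, 5, 24]
enqueue(15) -> [30, 11, 5, 24, 15]
Final queue (front to back): [30, 11, 5, 24, 15]


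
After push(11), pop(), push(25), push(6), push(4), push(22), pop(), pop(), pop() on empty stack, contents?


push(11) -> [11]
pop() returns 11 -> []
push(25) -> [25]
push(6) -> [25, 6]
push(4) -> [25, 6, 4]
push(22) -> [25, 6, 4, 22]
pop() returns 22 -> [25, 6, 4]
pop() returns 4 -> [25, 6]
pop() returns 6 -> [25]
Final stack (bottom to top): [25]


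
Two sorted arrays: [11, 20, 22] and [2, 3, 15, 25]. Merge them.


Compare heads, take smaller each step.
Merged: [2, 3, 11, 15, 20, 22, 25]


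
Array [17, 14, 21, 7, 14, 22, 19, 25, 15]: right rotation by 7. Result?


Right rotate by 7: [21, 7, 14, 22, 19, 25, 15, 17, 14]


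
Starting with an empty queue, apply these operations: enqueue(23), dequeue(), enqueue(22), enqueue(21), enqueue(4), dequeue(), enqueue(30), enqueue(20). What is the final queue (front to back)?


enqueue(23) -> [23]
dequeue() returns 23 -> []
enqueue(22) -> [22]
enqueue(21) -> [22, 21]
enqueue(4) -> [22, 21, 4]
dequeue() returns 22 -> [21, 4]
enqueue(30) -> [21, 4, 30]
enqueue(20) -> [21, 4, 30, 20]
Final queue (front to back): [21, 4, 30, 20]


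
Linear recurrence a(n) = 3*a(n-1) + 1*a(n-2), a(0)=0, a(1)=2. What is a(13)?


Build bottom-up:
...a(11)=282962, a(12)=934560, a(13)=3*934560+1*282962=3086642


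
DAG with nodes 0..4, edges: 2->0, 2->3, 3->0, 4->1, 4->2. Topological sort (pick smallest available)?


Kahn's algorithm, process smallest node first
Order: [4, 1, 2, 3, 0]


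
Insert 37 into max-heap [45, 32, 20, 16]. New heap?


Append 37: [45, 32, 20, 16, 37]
Bubble up: swap idx 4(37) with idx 1(32)
Result: [45, 37, 20, 16, 32]


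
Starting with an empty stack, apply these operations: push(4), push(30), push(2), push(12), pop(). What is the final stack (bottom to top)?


push(4) -> [4]
push(30) -> [4, 30]
push(2) -> [4, 30, 2]
push(12) -> [4, 30, 2, 12]
pop() returns 12 -> [4, 30, 2]
Final stack (bottom to top): [4, 30, 2]


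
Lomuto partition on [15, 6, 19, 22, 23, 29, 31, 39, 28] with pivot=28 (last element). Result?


Elements <= 28 go left of pivot.
Result: [15, 6, 19, 22, 23, 28, 31, 39, 29], pivot at index 5


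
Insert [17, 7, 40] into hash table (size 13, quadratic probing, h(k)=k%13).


Insertions: 17->slot 4; 7->slot 7; 40->slot 1
Table: [None, 40, None, None, 17, None, None, 7, None, None, None, None, None]


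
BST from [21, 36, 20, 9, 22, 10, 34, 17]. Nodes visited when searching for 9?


BST root = 21
Search for 9: compare at each node
Path: [21, 20, 9]


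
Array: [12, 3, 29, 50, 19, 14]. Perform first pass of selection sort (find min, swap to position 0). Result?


After one pass: [3, 12, 29, 50, 19, 14]


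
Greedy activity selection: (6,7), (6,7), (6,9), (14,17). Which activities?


Greedy: pick earliest-ending, then skip overlaps.
Selected (2 activities): [(6, 7), (14, 17)]


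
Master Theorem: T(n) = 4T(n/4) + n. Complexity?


a=4, b=4, c=1. log_4(4)=1 = c=1. Case 2: O(n^c log n) = O(n log n)
Complexity: O(n log n)


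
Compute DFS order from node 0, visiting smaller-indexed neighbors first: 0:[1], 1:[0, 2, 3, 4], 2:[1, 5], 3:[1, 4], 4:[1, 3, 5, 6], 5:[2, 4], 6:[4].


DFS stack-based: start with [0]
Visit order: [0, 1, 2, 5, 4, 3, 6]


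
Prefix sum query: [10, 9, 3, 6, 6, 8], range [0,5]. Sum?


Prefix sums: [0, 10, 19, 22, 28, 34, 42]
Sum[0..5] = prefix[6] - prefix[0] = 42 - 0 = 42


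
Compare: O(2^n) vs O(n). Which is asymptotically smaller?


linear grows slower than exponential
O(n) is asymptotically smaller; O(2^n) grows faster


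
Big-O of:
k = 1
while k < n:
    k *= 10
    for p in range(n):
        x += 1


Per nesting level: O(log n) * O(n) = O(n log n)
Complexity: O(n log n)


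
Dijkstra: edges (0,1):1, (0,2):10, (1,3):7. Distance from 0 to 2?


Dijkstra from 0:
Distances: {0: 0, 1: 1, 2: 10, 3: 8}
Shortest distance to 2 = 10, path = [0, 2]


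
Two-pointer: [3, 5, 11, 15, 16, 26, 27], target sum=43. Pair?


Two pointers: lo=0, hi=6
Found pair: (16, 27) summing to 43


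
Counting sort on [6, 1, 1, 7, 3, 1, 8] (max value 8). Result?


Count array: [0, 3, 0, 1, 0, 0, 1, 1, 1]
Reconstruct: [1, 1, 1, 3, 6, 7, 8]


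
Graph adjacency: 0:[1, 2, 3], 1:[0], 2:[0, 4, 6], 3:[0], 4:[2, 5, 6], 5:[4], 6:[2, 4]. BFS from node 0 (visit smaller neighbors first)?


BFS queue: start with [0]
Visit order: [0, 1, 2, 3, 4, 6, 5]


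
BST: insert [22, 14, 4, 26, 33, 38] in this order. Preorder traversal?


Root = 22; build tree by BST insertion.
Preorder traversal: [22, 14, 4, 26, 33, 38]


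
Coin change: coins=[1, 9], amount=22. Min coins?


dp[0]=0; dp[i]=1+min(dp[i-c] for c in coins)
...dp[17]=9, dp[18]=2, dp[19]=3, dp[20]=4, dp[21]=5, dp[22]=6
Minimum coins for 22 = 6


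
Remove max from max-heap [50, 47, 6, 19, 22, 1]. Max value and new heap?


Max = 50
Replace root with last, heapify down
Resulting heap: [47, 22, 6, 19, 1]


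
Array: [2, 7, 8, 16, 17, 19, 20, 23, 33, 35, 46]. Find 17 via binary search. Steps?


Search for 17:
[0,10] mid=5 arr[5]=19
[0,4] mid=2 arr[2]=8
[3,4] mid=3 arr[3]=16
[4,4] mid=4 arr[4]=17
Total: 4 comparisons


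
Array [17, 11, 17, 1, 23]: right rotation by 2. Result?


Right rotate by 2: [1, 23, 17, 11, 17]


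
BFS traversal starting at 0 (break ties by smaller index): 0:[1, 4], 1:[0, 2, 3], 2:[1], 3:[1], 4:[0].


BFS queue: start with [0]
Visit order: [0, 1, 4, 2, 3]


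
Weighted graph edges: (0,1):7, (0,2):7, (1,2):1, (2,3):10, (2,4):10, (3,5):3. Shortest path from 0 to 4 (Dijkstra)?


Dijkstra from 0:
Distances: {0: 0, 1: 7, 2: 7, 3: 17, 4: 17, 5: 20}
Shortest distance to 4 = 17, path = [0, 2, 4]


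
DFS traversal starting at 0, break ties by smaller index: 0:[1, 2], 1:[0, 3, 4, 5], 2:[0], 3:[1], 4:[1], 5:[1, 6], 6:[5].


DFS stack-based: start with [0]
Visit order: [0, 1, 3, 4, 5, 6, 2]


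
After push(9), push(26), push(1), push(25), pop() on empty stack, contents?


push(9) -> [9]
push(26) -> [9, 26]
push(1) -> [9, 26, 1]
push(25) -> [9, 26, 1, 25]
pop() returns 25 -> [9, 26, 1]
Final stack (bottom to top): [9, 26, 1]


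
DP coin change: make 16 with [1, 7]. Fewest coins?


dp[0]=0; dp[i]=1+min(dp[i-c] for c in coins)
...dp[11]=5, dp[12]=6, dp[13]=7, dp[14]=2, dp[15]=3, dp[16]=4
Minimum coins for 16 = 4


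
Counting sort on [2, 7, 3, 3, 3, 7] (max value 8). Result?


Count array: [0, 0, 1, 3, 0, 0, 0, 2, 0]
Reconstruct: [2, 3, 3, 3, 7, 7]


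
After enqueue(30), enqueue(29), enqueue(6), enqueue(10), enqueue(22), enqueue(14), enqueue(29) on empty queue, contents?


enqueue(30) -> [30]
enqueue(29) -> [30, 29]
enqueue(6) -> [30, 29, 6]
enqueue(10) -> [30, 29, 6, 10]
enqueue(22) -> [30, 29, 6, 10, 22]
enqueue(14) -> [30, 29, 6, 10, 22, 14]
enqueue(29) -> [30, 29, 6, 10, 22, 14, 29]
Final queue (front to back): [30, 29, 6, 10, 22, 14, 29]


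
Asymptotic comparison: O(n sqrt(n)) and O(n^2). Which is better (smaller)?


n^1.5 grows slower than quadratic
O(n sqrt(n)) is asymptotically smaller; O(n^2) grows faster


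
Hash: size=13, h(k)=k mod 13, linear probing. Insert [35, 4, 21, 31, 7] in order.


Insertions: 35->slot 9; 4->slot 4; 21->slot 8; 31->slot 5; 7->slot 7
Table: [None, None, None, None, 4, 31, None, 7, 21, 35, None, None, None]


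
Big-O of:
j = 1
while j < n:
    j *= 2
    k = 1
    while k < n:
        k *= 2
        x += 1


Per nesting level: O(log n) * O(log n) = O((log n)^2)
Complexity: O((log n)^2)


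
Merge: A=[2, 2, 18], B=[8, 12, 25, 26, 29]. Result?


Compare heads, take smaller each step.
Merged: [2, 2, 8, 12, 18, 25, 26, 29]


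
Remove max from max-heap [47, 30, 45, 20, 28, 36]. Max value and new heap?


Max = 47
Replace root with last, heapify down
Resulting heap: [45, 30, 36, 20, 28]


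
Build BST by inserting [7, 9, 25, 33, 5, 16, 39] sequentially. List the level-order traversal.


Root = 7; build tree by BST insertion.
Level-Order traversal: [7, 5, 9, 25, 16, 33, 39]


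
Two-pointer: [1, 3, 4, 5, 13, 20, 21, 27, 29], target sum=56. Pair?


Two pointers: lo=0, hi=8
Found pair: (27, 29) summing to 56


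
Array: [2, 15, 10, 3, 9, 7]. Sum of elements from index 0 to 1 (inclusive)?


Prefix sums: [0, 2, 17, 27, 30, 39, 46]
Sum[0..1] = prefix[2] - prefix[0] = 17 - 0 = 17


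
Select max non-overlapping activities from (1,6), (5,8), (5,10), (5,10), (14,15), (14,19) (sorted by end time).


Greedy: pick earliest-ending, then skip overlaps.
Selected (2 activities): [(1, 6), (14, 15)]


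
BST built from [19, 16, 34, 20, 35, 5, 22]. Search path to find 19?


BST root = 19
Search for 19: compare at each node
Path: [19]


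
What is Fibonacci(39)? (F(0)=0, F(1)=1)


F(n)=F(n-1)+F(n-2)
...F(37)=24157817, F(38)=39088169, F(39)=63245986


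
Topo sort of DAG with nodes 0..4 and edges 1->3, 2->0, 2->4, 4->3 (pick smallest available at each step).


Kahn's algorithm, process smallest node first
Order: [1, 2, 0, 4, 3]


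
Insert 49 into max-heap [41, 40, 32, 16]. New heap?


Append 49: [41, 40, 32, 16, 49]
Bubble up: swap idx 4(49) with idx 1(40); swap idx 1(49) with idx 0(41)
Result: [49, 41, 32, 16, 40]


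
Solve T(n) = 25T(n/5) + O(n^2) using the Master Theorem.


a=25, b=5, c=2. log_5(25)=2 = c=2. Case 2: O(n^c log n) = O(n^2 log n)
Complexity: O(n^2 log n)


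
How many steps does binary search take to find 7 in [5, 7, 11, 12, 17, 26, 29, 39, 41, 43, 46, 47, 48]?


Search for 7:
[0,12] mid=6 arr[6]=29
[0,5] mid=2 arr[2]=11
[0,1] mid=0 arr[0]=5
[1,1] mid=1 arr[1]=7
Total: 4 comparisons


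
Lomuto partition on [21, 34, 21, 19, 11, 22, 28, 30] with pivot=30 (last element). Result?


Elements <= 30 go left of pivot.
Result: [21, 21, 19, 11, 22, 28, 30, 34], pivot at index 6


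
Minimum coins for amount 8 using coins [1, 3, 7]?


dp[0]=0; dp[i]=1+min(dp[i-c] for c in coins)
...dp[3]=1, dp[4]=2, dp[5]=3, dp[6]=2, dp[7]=1, dp[8]=2
Minimum coins for 8 = 2


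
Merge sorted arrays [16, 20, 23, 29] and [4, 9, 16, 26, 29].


Compare heads, take smaller each step.
Merged: [4, 9, 16, 16, 20, 23, 26, 29, 29]


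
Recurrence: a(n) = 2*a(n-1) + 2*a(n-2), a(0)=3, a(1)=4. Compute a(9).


Build bottom-up:
...a(7)=2032, a(8)=5552, a(9)=2*5552+2*2032=15168


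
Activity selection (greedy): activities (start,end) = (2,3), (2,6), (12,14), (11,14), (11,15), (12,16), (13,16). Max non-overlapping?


Greedy: pick earliest-ending, then skip overlaps.
Selected (2 activities): [(2, 3), (12, 14)]


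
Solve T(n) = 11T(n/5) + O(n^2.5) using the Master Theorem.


a=11, b=5, c=2.5. log_5(11)=1.490 < c=2.5. Case 3: O(n^c) = O(n^2.500)
Complexity: O(n^2.500)


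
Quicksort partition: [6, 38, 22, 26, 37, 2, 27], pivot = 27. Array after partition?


Elements <= 27 go left of pivot.
Result: [6, 22, 26, 2, 27, 38, 37], pivot at index 4


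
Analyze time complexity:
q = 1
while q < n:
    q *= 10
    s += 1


Per nesting level: O(log n) = O(log n)
Complexity: O(log n)


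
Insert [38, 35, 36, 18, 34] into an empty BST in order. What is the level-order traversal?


Root = 38; build tree by BST insertion.
Level-Order traversal: [38, 35, 18, 36, 34]


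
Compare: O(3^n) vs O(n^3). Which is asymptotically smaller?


cubic grows slower than exponential (base 3)
O(n^3) is asymptotically smaller; O(3^n) grows faster


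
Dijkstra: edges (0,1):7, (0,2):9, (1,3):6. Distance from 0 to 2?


Dijkstra from 0:
Distances: {0: 0, 1: 7, 2: 9, 3: 13}
Shortest distance to 2 = 9, path = [0, 2]


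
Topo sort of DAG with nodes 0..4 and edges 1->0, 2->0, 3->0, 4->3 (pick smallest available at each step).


Kahn's algorithm, process smallest node first
Order: [1, 2, 4, 3, 0]


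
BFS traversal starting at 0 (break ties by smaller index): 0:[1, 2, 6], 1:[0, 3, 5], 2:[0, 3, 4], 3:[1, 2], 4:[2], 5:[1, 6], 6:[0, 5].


BFS queue: start with [0]
Visit order: [0, 1, 2, 6, 3, 5, 4]


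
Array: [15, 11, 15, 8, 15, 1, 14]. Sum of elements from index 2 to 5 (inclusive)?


Prefix sums: [0, 15, 26, 41, 49, 64, 65, 79]
Sum[2..5] = prefix[6] - prefix[2] = 65 - 26 = 39


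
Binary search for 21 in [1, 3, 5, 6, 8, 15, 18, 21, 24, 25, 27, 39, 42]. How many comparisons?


Search for 21:
[0,12] mid=6 arr[6]=18
[7,12] mid=9 arr[9]=25
[7,8] mid=7 arr[7]=21
Total: 3 comparisons


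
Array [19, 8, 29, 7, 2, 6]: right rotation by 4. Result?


Right rotate by 4: [29, 7, 2, 6, 19, 8]


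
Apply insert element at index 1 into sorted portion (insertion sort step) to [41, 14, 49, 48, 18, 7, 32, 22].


After one pass: [14, 41, 49, 48, 18, 7, 32, 22]


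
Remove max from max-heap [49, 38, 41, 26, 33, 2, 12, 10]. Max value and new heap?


Max = 49
Replace root with last, heapify down
Resulting heap: [41, 38, 12, 26, 33, 2, 10]


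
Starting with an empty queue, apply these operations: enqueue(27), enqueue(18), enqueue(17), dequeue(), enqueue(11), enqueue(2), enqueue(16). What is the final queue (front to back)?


enqueue(27) -> [27]
enqueue(18) -> [27, 18]
enqueue(17) -> [27, 18, 17]
dequeue() returns 27 -> [18, 17]
enqueue(11) -> [18, 17, 11]
enqueue(2) -> [18, 17, 11, 2]
enqueue(16) -> [18, 17, 11, 2, 16]
Final queue (front to back): [18, 17, 11, 2, 16]


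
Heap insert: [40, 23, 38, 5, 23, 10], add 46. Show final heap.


Append 46: [40, 23, 38, 5, 23, 10, 46]
Bubble up: swap idx 6(46) with idx 2(38); swap idx 2(46) with idx 0(40)
Result: [46, 23, 40, 5, 23, 10, 38]


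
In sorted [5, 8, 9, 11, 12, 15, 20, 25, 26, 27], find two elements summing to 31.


Two pointers: lo=0, hi=9
Found pair: (5, 26) summing to 31


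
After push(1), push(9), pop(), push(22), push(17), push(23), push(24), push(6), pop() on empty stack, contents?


push(1) -> [1]
push(9) -> [1, 9]
pop() returns 9 -> [1]
push(22) -> [1, 22]
push(17) -> [1, 22, 17]
push(23) -> [1, 22, 17, 23]
push(24) -> [1, 22, 17, 23, 24]
push(6) -> [1, 22, 17, 23, 24, 6]
pop() returns 6 -> [1, 22, 17, 23, 24]
Final stack (bottom to top): [1, 22, 17, 23, 24]


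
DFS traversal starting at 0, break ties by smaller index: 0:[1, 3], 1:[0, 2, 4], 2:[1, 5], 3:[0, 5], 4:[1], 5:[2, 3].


DFS stack-based: start with [0]
Visit order: [0, 1, 2, 5, 3, 4]


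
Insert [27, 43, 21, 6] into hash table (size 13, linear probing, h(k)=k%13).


Insertions: 27->slot 1; 43->slot 4; 21->slot 8; 6->slot 6
Table: [None, 27, None, None, 43, None, 6, None, 21, None, None, None, None]


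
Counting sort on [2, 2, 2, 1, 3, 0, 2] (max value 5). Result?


Count array: [1, 1, 4, 1, 0, 0]
Reconstruct: [0, 1, 2, 2, 2, 2, 3]


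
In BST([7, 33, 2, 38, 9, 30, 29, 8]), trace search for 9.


BST root = 7
Search for 9: compare at each node
Path: [7, 33, 9]


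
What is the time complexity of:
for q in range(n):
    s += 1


Per nesting level: O(n) = O(n)
Complexity: O(n)


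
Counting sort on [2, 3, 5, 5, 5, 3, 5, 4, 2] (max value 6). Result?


Count array: [0, 0, 2, 2, 1, 4, 0]
Reconstruct: [2, 2, 3, 3, 4, 5, 5, 5, 5]


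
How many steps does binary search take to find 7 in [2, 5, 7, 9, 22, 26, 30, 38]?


Search for 7:
[0,7] mid=3 arr[3]=9
[0,2] mid=1 arr[1]=5
[2,2] mid=2 arr[2]=7
Total: 3 comparisons


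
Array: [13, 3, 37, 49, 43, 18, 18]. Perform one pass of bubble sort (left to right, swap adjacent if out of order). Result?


After one pass: [3, 13, 37, 43, 18, 18, 49]


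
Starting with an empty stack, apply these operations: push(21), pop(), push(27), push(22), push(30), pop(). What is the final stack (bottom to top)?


push(21) -> [21]
pop() returns 21 -> []
push(27) -> [27]
push(22) -> [27, 22]
push(30) -> [27, 22, 30]
pop() returns 30 -> [27, 22]
Final stack (bottom to top): [27, 22]


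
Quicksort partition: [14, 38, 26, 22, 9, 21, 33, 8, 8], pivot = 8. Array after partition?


Elements <= 8 go left of pivot.
Result: [8, 8, 26, 22, 9, 21, 33, 14, 38], pivot at index 1


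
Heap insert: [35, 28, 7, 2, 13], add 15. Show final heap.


Append 15: [35, 28, 7, 2, 13, 15]
Bubble up: swap idx 5(15) with idx 2(7)
Result: [35, 28, 15, 2, 13, 7]


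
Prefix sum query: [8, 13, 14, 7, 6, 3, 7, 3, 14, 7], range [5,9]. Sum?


Prefix sums: [0, 8, 21, 35, 42, 48, 51, 58, 61, 75, 82]
Sum[5..9] = prefix[10] - prefix[5] = 82 - 48 = 34


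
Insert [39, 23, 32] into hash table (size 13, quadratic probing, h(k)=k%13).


Insertions: 39->slot 0; 23->slot 10; 32->slot 6
Table: [39, None, None, None, None, None, 32, None, None, None, 23, None, None]


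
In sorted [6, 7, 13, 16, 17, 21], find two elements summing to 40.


Two pointers: lo=0, hi=5
No pair sums to 40


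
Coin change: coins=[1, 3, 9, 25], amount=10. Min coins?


dp[0]=0; dp[i]=1+min(dp[i-c] for c in coins)
...dp[5]=3, dp[6]=2, dp[7]=3, dp[8]=4, dp[9]=1, dp[10]=2
Minimum coins for 10 = 2


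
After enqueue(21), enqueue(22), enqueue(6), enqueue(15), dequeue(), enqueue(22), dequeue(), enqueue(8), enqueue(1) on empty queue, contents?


enqueue(21) -> [21]
enqueue(22) -> [21, 22]
enqueue(6) -> [21, 22, 6]
enqueue(15) -> [21, 22, 6, 15]
dequeue() returns 21 -> [22, 6, 15]
enqueue(22) -> [22, 6, 15, 22]
dequeue() returns 22 -> [6, 15, 22]
enqueue(8) -> [6, 15, 22, 8]
enqueue(1) -> [6, 15, 22, 8, 1]
Final queue (front to back): [6, 15, 22, 8, 1]


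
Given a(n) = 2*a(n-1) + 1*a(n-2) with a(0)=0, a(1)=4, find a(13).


Build bottom-up:
...a(11)=22964, a(12)=55440, a(13)=2*55440+1*22964=133844


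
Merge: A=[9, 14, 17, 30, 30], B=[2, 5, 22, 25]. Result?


Compare heads, take smaller each step.
Merged: [2, 5, 9, 14, 17, 22, 25, 30, 30]


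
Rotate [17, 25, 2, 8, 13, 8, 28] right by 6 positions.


Right rotate by 6: [25, 2, 8, 13, 8, 28, 17]


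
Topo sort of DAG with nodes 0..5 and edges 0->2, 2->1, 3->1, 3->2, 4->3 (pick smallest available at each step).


Kahn's algorithm, process smallest node first
Order: [0, 4, 3, 2, 1, 5]


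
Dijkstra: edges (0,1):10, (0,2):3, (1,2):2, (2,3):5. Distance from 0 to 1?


Dijkstra from 0:
Distances: {0: 0, 1: 5, 2: 3, 3: 8}
Shortest distance to 1 = 5, path = [0, 2, 1]


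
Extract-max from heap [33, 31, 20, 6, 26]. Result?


Max = 33
Replace root with last, heapify down
Resulting heap: [31, 26, 20, 6]


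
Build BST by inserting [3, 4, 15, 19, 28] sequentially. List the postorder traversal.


Root = 3; build tree by BST insertion.
Postorder traversal: [28, 19, 15, 4, 3]


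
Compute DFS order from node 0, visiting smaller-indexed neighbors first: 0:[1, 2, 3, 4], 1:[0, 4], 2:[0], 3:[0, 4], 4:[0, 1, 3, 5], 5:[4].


DFS stack-based: start with [0]
Visit order: [0, 1, 4, 3, 5, 2]


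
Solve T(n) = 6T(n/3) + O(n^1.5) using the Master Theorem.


a=6, b=3, c=1.5. log_3(6)=1.631 > c=1.5. Case 1: O(n^log_b(a)) = O(n^1.631)
Complexity: O(n^1.631)


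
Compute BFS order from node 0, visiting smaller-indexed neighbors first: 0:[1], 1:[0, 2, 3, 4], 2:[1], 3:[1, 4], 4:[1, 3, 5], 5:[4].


BFS queue: start with [0]
Visit order: [0, 1, 2, 3, 4, 5]


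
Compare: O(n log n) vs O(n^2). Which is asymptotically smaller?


linearithmic grows slower than quadratic
O(n log n) is asymptotically smaller; O(n^2) grows faster


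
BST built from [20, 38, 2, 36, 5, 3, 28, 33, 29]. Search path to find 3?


BST root = 20
Search for 3: compare at each node
Path: [20, 2, 5, 3]


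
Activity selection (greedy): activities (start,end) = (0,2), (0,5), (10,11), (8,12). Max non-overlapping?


Greedy: pick earliest-ending, then skip overlaps.
Selected (2 activities): [(0, 2), (10, 11)]


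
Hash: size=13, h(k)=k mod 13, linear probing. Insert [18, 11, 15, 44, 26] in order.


Insertions: 18->slot 5; 11->slot 11; 15->slot 2; 44->slot 6; 26->slot 0
Table: [26, None, 15, None, None, 18, 44, None, None, None, None, 11, None]


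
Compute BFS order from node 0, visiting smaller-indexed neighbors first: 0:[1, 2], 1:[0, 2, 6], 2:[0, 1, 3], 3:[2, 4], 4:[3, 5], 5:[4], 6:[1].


BFS queue: start with [0]
Visit order: [0, 1, 2, 6, 3, 4, 5]


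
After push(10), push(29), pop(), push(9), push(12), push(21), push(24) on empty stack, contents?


push(10) -> [10]
push(29) -> [10, 29]
pop() returns 29 -> [10]
push(9) -> [10, 9]
push(12) -> [10, 9, 12]
push(21) -> [10, 9, 12, 21]
push(24) -> [10, 9, 12, 21, 24]
Final stack (bottom to top): [10, 9, 12, 21, 24]


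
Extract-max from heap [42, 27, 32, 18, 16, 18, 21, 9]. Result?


Max = 42
Replace root with last, heapify down
Resulting heap: [32, 27, 21, 18, 16, 18, 9]


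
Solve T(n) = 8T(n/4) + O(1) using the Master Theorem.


a=8, b=4, c=0. log_4(8)=1.5 > c=0. Case 1: O(n^log_b(a)) = O(n^1.500)
Complexity: O(n^1.500)


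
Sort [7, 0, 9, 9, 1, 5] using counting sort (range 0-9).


Count array: [1, 1, 0, 0, 0, 1, 0, 1, 0, 2]
Reconstruct: [0, 1, 5, 7, 9, 9]


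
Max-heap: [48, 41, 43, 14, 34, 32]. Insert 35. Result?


Append 35: [48, 41, 43, 14, 34, 32, 35]
Bubble up: no swaps needed
Result: [48, 41, 43, 14, 34, 32, 35]


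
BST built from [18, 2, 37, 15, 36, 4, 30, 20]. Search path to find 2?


BST root = 18
Search for 2: compare at each node
Path: [18, 2]


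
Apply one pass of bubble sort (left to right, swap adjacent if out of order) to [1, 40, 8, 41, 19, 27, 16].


After one pass: [1, 8, 40, 19, 27, 16, 41]


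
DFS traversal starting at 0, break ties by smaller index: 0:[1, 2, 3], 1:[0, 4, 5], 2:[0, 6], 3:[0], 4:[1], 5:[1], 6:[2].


DFS stack-based: start with [0]
Visit order: [0, 1, 4, 5, 2, 6, 3]


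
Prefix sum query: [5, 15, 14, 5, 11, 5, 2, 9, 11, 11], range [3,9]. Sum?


Prefix sums: [0, 5, 20, 34, 39, 50, 55, 57, 66, 77, 88]
Sum[3..9] = prefix[10] - prefix[3] = 88 - 34 = 54


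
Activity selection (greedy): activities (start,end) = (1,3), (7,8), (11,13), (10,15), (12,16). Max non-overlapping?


Greedy: pick earliest-ending, then skip overlaps.
Selected (3 activities): [(1, 3), (7, 8), (11, 13)]
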